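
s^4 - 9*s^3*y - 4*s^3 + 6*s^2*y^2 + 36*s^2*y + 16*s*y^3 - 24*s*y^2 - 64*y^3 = (s - 4)*(s - 8*y)*(s - 2*y)*(s + y)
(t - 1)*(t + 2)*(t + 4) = t^3 + 5*t^2 + 2*t - 8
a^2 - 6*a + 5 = (a - 5)*(a - 1)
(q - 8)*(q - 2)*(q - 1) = q^3 - 11*q^2 + 26*q - 16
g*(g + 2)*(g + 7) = g^3 + 9*g^2 + 14*g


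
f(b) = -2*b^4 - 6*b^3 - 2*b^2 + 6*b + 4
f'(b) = -8*b^3 - 18*b^2 - 4*b + 6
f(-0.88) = 0.06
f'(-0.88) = 1.03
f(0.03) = 4.18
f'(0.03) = 5.86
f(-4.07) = -197.83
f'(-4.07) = 263.46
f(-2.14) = -1.14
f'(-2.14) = 10.53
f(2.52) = -170.25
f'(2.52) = -246.41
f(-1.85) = 0.62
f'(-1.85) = 2.45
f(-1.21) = 0.15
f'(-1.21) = -1.34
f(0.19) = 5.02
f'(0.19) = 4.54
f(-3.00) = -32.00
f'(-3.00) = 72.00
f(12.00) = -52052.00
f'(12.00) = -16458.00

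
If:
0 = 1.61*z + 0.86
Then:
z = -0.53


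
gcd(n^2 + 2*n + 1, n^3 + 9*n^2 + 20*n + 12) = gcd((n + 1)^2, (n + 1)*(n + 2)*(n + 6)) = n + 1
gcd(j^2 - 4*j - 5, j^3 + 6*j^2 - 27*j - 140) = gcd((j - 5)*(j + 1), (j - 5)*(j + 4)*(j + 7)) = j - 5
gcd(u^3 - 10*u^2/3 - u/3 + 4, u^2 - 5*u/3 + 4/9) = u - 4/3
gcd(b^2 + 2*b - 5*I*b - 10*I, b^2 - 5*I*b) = b - 5*I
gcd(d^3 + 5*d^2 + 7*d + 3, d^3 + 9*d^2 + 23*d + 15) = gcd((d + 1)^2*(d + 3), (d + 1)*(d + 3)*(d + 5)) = d^2 + 4*d + 3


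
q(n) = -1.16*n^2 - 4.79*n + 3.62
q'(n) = -2.32*n - 4.79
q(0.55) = 0.63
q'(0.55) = -6.07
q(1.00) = -2.33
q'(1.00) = -7.11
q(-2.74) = 8.04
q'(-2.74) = 1.57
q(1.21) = -3.87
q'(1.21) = -7.60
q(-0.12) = 4.18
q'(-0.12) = -4.51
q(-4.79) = -0.05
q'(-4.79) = 6.32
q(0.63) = 0.14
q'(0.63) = -6.25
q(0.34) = 1.86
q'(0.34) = -5.58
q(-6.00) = -9.40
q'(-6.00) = 9.13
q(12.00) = -220.90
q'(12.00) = -32.63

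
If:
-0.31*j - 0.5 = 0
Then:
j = -1.61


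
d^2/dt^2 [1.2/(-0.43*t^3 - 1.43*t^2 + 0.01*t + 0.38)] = ((3.096*t + 3.432)*(0.43*t^3 + 1.43*t^2 - 0.01*t - 0.38) - 1.2*(1.29*t^2 + 2.86*t - 0.01)*(2.58*t^2 + 5.72*t - 0.02))/(0.43*t^3 + 1.43*t^2 - 0.01*t - 0.38)^3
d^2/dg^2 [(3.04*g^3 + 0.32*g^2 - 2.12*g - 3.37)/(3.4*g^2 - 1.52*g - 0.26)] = (-2.8421709430404e-14*g^4 - 26.284928*g^3 - 224.837472*g^2 + 94.485504*g - 19.811344)/(39.304*g^6 - 52.7136*g^5 + 14.54928*g^4 + 4.550272*g^3 - 1.112592*g^2 - 0.308256*g - 0.017576)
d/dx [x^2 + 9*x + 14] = 2*x + 9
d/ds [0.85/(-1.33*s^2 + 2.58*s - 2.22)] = (2.261*s - 2.193)/(1.33*s^2 - 2.58*s + 2.22)^2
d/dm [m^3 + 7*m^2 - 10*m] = 3*m^2 + 14*m - 10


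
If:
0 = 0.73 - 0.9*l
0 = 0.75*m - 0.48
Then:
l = 0.81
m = 0.64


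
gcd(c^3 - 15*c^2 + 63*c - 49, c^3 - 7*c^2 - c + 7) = c^2 - 8*c + 7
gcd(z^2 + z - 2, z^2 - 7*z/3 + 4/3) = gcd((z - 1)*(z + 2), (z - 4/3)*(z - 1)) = z - 1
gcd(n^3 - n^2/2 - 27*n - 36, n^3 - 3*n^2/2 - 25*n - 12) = n^2 - 2*n - 24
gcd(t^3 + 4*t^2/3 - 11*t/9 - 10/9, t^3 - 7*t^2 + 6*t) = t - 1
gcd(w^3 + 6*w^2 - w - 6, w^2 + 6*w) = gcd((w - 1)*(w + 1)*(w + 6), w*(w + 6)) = w + 6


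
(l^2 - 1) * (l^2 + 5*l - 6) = l^4 + 5*l^3 - 7*l^2 - 5*l + 6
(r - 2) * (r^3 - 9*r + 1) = r^4 - 2*r^3 - 9*r^2 + 19*r - 2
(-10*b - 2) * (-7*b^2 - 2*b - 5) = 70*b^3 + 34*b^2 + 54*b + 10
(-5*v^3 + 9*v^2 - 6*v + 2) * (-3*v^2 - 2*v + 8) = 15*v^5 - 17*v^4 - 40*v^3 + 78*v^2 - 52*v + 16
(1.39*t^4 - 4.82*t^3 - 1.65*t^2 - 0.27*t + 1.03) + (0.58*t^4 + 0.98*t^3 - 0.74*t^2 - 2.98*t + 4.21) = 1.97*t^4 - 3.84*t^3 - 2.39*t^2 - 3.25*t + 5.24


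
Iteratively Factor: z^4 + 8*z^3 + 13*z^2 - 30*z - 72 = (z - 2)*(z^3 + 10*z^2 + 33*z + 36) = (z - 2)*(z + 3)*(z^2 + 7*z + 12) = (z - 2)*(z + 3)^2*(z + 4)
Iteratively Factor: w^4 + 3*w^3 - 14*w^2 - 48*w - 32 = (w - 4)*(w^3 + 7*w^2 + 14*w + 8) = (w - 4)*(w + 1)*(w^2 + 6*w + 8) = (w - 4)*(w + 1)*(w + 4)*(w + 2)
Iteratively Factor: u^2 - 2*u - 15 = (u + 3)*(u - 5)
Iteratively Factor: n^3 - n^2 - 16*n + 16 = (n - 4)*(n^2 + 3*n - 4) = (n - 4)*(n + 4)*(n - 1)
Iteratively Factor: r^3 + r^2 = (r)*(r^2 + r) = r*(r + 1)*(r)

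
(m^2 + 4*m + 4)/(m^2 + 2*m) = (m + 2)/m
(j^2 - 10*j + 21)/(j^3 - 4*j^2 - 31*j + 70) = (j - 3)/(j^2 + 3*j - 10)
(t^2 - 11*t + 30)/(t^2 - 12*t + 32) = (t^2 - 11*t + 30)/(t^2 - 12*t + 32)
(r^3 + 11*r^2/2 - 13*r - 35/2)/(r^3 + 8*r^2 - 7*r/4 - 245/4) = 2*(r + 1)/(2*r + 7)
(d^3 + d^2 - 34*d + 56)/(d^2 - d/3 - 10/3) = 3*(d^2 + 3*d - 28)/(3*d + 5)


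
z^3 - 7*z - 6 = (z - 3)*(z + 1)*(z + 2)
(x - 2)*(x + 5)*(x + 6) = x^3 + 9*x^2 + 8*x - 60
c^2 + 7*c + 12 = (c + 3)*(c + 4)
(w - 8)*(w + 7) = w^2 - w - 56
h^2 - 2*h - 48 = (h - 8)*(h + 6)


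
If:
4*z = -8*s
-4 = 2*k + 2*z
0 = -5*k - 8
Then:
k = -8/5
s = 1/5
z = -2/5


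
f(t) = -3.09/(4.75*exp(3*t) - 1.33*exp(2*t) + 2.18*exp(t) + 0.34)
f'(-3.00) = 1.61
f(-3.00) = -6.93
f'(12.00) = 0.00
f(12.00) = 0.00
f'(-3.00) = 1.61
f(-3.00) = -6.93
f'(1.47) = 0.02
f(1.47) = -0.01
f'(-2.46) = 2.01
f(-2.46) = -5.95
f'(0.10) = 1.00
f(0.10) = -0.41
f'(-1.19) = 2.46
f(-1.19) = -3.05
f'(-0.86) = 2.46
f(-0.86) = -2.23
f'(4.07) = 0.00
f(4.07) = -0.00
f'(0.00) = 1.21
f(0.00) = -0.52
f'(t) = -3.09*(-14.25*exp(3*t) + 2.66*exp(2*t) - 2.18*exp(t))/(4.75*exp(3*t) - 1.33*exp(2*t) + 2.18*exp(t) + 0.34)^2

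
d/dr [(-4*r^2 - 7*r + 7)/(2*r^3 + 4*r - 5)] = (8*r^4 + 28*r^3 - 58*r^2 + 40*r + 7)/(4*r^6 + 16*r^4 - 20*r^3 + 16*r^2 - 40*r + 25)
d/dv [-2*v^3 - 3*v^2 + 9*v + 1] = -6*v^2 - 6*v + 9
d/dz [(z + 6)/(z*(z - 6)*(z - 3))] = (-2*z^3 - 9*z^2 + 108*z - 108)/(z^2*(z^4 - 18*z^3 + 117*z^2 - 324*z + 324))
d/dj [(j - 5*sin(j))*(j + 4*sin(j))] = -j*cos(j) + 2*j - sin(j) - 20*sin(2*j)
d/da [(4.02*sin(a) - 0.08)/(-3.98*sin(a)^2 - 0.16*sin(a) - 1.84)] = (15.9996*sin(a)^2 - 0.6368*sin(a) - 7.4096)*cos(a)/(15.8404*sin(a)^4 + 1.2736*sin(a)^3 + 14.672*sin(a)^2 + 0.5888*sin(a) + 3.3856)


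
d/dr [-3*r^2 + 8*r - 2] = 8 - 6*r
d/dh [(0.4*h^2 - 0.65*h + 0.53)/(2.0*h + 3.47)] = (0.8*h^2 + 2.776*h - 3.3155)/(4.0*h^2 + 13.88*h + 12.0409)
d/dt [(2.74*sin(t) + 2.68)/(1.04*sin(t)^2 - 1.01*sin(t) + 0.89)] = (-2.8496*sin(t)^2 - 5.5744*sin(t) + 5.1454)*cos(t)/(1.0816*sin(t)^4 - 2.1008*sin(t)^3 + 2.8713*sin(t)^2 - 1.7978*sin(t) + 0.7921)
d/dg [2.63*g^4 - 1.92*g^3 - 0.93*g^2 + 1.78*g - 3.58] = 10.52*g^3 - 5.76*g^2 - 1.86*g + 1.78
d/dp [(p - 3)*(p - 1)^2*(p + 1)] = 4*p^3 - 12*p^2 + 4*p + 4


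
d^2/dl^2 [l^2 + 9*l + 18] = 2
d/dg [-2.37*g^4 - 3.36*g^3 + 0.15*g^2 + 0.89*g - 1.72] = -9.48*g^3 - 10.08*g^2 + 0.3*g + 0.89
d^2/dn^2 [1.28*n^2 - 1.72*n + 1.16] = 2.56000000000000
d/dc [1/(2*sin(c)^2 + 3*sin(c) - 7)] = -(4*sin(c) + 3)*cos(c)/(-3*sin(c) + cos(2*c) + 6)^2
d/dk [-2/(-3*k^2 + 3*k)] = 2*(1 - 2*k)/(3*k^2*(k - 1)^2)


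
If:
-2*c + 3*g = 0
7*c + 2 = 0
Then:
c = -2/7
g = -4/21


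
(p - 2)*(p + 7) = p^2 + 5*p - 14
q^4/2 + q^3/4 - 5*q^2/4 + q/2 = q*(q/2 + 1)*(q - 1)*(q - 1/2)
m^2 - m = m*(m - 1)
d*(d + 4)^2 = d^3 + 8*d^2 + 16*d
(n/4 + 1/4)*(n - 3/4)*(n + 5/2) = n^3/4 + 11*n^2/16 - n/32 - 15/32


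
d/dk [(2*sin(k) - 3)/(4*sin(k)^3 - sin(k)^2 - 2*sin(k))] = 2*(-8*sin(k)^3 + 19*sin(k)^2 - 3*sin(k) - 3)*cos(k)/((sin(k) + 2*cos(2*k))^2*sin(k)^2)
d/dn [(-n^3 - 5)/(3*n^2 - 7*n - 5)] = (n^2*(-9*n^2 + 21*n + 15) + (6*n - 7)*(n^3 + 5))/(-3*n^2 + 7*n + 5)^2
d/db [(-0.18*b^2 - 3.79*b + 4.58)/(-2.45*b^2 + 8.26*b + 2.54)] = (-10.7723*b^2 + 21.5276*b - 47.4574)/(6.0025*b^4 - 40.474*b^3 + 55.7816*b^2 + 41.9608*b + 6.4516)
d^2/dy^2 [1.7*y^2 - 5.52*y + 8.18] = 3.40000000000000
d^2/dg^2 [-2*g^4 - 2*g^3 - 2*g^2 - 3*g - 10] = -24*g^2 - 12*g - 4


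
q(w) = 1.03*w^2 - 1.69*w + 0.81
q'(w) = 2.06*w - 1.69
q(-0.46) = 1.81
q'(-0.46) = -2.64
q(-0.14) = 1.07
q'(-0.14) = -1.98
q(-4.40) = 28.19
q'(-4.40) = -10.75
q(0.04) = 0.74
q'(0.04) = -1.61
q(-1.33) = 4.88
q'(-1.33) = -4.43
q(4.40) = 13.31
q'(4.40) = 7.37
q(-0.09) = 0.97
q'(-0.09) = -1.88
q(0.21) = 0.50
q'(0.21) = -1.26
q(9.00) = 69.03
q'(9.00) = 16.85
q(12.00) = 128.85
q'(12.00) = 23.03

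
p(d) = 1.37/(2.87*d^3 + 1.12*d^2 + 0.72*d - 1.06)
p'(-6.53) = -0.00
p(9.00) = 0.00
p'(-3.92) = -0.01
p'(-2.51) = -0.04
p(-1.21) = -0.25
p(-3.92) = -0.01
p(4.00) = 0.01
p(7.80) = 0.00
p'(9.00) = -0.00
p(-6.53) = -0.00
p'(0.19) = -2.68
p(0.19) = -1.59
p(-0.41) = -1.00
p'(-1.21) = -0.50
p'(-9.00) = -0.00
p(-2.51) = -0.03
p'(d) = 1.37*(-8.61*d^2 - 2.24*d - 0.72)/(2.87*d^3 + 1.12*d^2 + 0.72*d - 1.06)^2 = (-11.7957*d^2 - 3.0688*d - 0.9864)/(2.87*d^3 + 1.12*d^2 + 0.72*d - 1.06)^2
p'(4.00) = -0.00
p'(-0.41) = -0.92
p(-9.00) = -0.00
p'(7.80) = -0.00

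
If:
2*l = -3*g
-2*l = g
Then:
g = 0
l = 0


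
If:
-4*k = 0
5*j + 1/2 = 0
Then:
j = -1/10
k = 0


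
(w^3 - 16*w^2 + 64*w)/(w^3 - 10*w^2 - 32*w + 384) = w/(w + 6)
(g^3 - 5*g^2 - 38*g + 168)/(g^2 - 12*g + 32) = (g^2 - g - 42)/(g - 8)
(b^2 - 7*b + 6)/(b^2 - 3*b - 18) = (b - 1)/(b + 3)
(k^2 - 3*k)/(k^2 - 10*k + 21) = k/(k - 7)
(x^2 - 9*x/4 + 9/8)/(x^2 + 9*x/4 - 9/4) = (x - 3/2)/(x + 3)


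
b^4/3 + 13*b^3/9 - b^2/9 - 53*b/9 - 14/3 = (b/3 + 1/3)*(b - 2)*(b + 7/3)*(b + 3)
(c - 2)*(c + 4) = c^2 + 2*c - 8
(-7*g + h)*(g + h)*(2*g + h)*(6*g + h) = -84*g^4 - 128*g^3*h - 43*g^2*h^2 + 2*g*h^3 + h^4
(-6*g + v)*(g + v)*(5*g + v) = -30*g^3 - 31*g^2*v + v^3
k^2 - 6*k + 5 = (k - 5)*(k - 1)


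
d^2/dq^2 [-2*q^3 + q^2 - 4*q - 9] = 2 - 12*q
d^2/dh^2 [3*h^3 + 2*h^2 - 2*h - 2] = 18*h + 4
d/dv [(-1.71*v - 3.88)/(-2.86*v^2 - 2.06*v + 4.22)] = (4.8906*v^2 + 3.5226*v - (1.71*v + 3.88)*(5.72*v + 2.06) - 7.2162)/(2.86*v^2 + 2.06*v - 4.22)^2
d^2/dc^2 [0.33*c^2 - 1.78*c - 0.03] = 0.660000000000000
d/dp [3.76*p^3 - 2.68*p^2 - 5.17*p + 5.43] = 11.28*p^2 - 5.36*p - 5.17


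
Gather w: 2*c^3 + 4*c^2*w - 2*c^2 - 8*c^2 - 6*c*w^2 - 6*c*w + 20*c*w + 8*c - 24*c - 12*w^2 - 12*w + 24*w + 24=2*c^3 - 10*c^2 - 16*c + w^2*(-6*c - 12) + w*(4*c^2 + 14*c + 12) + 24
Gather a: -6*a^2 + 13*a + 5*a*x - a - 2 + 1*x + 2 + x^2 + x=-6*a^2 + a*(5*x + 12) + x^2 + 2*x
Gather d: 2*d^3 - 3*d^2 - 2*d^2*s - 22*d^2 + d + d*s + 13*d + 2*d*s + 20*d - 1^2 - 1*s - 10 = 2*d^3 + d^2*(-2*s - 25) + d*(3*s + 34) - s - 11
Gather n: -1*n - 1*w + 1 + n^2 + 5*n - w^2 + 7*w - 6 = n^2 + 4*n - w^2 + 6*w - 5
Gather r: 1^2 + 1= 2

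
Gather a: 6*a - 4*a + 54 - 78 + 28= 2*a + 4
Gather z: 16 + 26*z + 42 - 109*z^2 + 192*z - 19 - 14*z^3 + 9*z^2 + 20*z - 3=-14*z^3 - 100*z^2 + 238*z + 36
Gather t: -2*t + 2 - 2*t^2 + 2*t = 2 - 2*t^2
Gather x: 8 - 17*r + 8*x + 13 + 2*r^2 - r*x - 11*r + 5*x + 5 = 2*r^2 - 28*r + x*(13 - r) + 26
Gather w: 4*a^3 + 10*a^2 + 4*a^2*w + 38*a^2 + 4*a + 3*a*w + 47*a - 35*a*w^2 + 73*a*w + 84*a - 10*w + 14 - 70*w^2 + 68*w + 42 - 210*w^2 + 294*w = 4*a^3 + 48*a^2 + 135*a + w^2*(-35*a - 280) + w*(4*a^2 + 76*a + 352) + 56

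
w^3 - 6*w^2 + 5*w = w*(w - 5)*(w - 1)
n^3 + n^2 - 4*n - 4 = (n - 2)*(n + 1)*(n + 2)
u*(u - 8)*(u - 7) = u^3 - 15*u^2 + 56*u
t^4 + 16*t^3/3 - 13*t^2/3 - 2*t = t*(t - 1)*(t + 1/3)*(t + 6)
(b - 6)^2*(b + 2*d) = b^3 + 2*b^2*d - 12*b^2 - 24*b*d + 36*b + 72*d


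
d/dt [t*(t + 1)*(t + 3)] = 3*t^2 + 8*t + 3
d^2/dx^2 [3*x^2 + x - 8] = 6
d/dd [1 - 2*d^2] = -4*d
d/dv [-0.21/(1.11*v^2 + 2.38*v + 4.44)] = (0.4662*v + 0.4998)/(1.11*v^2 + 2.38*v + 4.44)^2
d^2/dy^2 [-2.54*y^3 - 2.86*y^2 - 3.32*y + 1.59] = -15.24*y - 5.72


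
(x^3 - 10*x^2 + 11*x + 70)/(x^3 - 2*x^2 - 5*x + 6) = (x^2 - 12*x + 35)/(x^2 - 4*x + 3)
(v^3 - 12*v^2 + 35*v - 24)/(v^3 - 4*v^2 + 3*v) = (v - 8)/v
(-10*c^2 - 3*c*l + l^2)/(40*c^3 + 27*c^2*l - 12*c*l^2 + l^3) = (-2*c - l)/(8*c^2 + 7*c*l - l^2)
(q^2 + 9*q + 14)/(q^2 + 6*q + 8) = (q + 7)/(q + 4)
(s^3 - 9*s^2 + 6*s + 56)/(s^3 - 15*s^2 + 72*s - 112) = (s + 2)/(s - 4)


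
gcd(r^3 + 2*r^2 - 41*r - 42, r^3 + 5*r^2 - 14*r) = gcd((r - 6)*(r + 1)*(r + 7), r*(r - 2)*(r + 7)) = r + 7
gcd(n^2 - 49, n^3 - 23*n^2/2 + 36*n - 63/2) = n - 7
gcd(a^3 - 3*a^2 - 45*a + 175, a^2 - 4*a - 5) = a - 5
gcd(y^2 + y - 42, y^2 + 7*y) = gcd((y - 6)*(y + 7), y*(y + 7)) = y + 7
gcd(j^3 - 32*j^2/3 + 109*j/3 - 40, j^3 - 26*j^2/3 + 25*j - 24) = j^2 - 17*j/3 + 8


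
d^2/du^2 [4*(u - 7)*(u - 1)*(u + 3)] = 24*u - 40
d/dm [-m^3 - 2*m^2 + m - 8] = -3*m^2 - 4*m + 1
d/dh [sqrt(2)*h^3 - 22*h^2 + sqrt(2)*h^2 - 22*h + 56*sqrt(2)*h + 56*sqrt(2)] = 3*sqrt(2)*h^2 - 44*h + 2*sqrt(2)*h - 22 + 56*sqrt(2)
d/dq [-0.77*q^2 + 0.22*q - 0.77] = 0.22 - 1.54*q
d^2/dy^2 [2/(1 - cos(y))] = 2*(cos(y) + 2)/(cos(y) - 1)^2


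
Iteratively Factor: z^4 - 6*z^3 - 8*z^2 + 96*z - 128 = (z - 4)*(z^3 - 2*z^2 - 16*z + 32) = (z - 4)*(z - 2)*(z^2 - 16) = (z - 4)*(z - 2)*(z + 4)*(z - 4)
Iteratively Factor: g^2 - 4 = (g - 2)*(g + 2)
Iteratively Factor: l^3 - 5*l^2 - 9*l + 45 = (l + 3)*(l^2 - 8*l + 15) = (l - 5)*(l + 3)*(l - 3)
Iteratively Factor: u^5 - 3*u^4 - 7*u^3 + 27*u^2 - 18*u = (u + 3)*(u^4 - 6*u^3 + 11*u^2 - 6*u) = (u - 3)*(u + 3)*(u^3 - 3*u^2 + 2*u) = (u - 3)*(u - 2)*(u + 3)*(u^2 - u) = (u - 3)*(u - 2)*(u - 1)*(u + 3)*(u)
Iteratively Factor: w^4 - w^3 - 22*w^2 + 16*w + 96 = (w - 4)*(w^3 + 3*w^2 - 10*w - 24) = (w - 4)*(w + 2)*(w^2 + w - 12) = (w - 4)*(w + 2)*(w + 4)*(w - 3)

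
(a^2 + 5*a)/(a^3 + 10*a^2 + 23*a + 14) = a*(a + 5)/(a^3 + 10*a^2 + 23*a + 14)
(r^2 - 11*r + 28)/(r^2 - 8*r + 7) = (r - 4)/(r - 1)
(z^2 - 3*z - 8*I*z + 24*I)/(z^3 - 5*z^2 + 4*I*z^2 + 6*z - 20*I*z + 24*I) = (z - 8*I)/(z^2 + z*(-2 + 4*I) - 8*I)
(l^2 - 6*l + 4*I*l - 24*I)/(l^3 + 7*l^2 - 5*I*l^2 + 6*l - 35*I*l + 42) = (l^2 + l*(-6 + 4*I) - 24*I)/(l^3 + l^2*(7 - 5*I) + l*(6 - 35*I) + 42)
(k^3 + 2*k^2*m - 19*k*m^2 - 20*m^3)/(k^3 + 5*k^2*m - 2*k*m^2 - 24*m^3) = (k^3 + 2*k^2*m - 19*k*m^2 - 20*m^3)/(k^3 + 5*k^2*m - 2*k*m^2 - 24*m^3)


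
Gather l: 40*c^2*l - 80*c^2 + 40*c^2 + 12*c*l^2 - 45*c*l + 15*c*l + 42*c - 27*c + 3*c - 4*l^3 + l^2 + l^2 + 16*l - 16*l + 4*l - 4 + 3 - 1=-40*c^2 + 18*c - 4*l^3 + l^2*(12*c + 2) + l*(40*c^2 - 30*c + 4) - 2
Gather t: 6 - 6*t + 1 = 7 - 6*t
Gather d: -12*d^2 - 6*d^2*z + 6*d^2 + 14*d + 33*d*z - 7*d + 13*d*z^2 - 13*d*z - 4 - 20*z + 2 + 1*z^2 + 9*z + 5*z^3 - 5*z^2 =d^2*(-6*z - 6) + d*(13*z^2 + 20*z + 7) + 5*z^3 - 4*z^2 - 11*z - 2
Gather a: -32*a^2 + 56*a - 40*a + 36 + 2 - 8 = -32*a^2 + 16*a + 30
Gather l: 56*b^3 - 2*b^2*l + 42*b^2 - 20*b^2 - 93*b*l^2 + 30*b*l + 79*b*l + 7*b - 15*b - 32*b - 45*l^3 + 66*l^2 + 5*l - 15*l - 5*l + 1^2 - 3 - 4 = 56*b^3 + 22*b^2 - 40*b - 45*l^3 + l^2*(66 - 93*b) + l*(-2*b^2 + 109*b - 15) - 6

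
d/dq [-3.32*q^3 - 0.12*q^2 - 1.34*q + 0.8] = -9.96*q^2 - 0.24*q - 1.34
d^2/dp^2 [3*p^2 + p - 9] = 6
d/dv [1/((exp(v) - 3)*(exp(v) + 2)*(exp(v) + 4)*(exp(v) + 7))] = (-4*exp(3*v) - 30*exp(2*v) - 22*exp(v) + 94)*exp(v)/(exp(8*v) + 20*exp(7*v) + 122*exp(6*v) + 32*exp(5*v) - 2095*exp(4*v) - 5428*exp(3*v) + 5140*exp(2*v) + 31584*exp(v) + 28224)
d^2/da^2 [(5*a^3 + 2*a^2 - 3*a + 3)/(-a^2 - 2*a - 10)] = 2*(37*a^3 - 249*a^2 - 1608*a - 242)/(a^6 + 6*a^5 + 42*a^4 + 128*a^3 + 420*a^2 + 600*a + 1000)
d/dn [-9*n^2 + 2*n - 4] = 2 - 18*n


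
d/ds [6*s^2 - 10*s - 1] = 12*s - 10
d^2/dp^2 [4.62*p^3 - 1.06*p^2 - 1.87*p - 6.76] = 27.72*p - 2.12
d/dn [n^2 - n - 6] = 2*n - 1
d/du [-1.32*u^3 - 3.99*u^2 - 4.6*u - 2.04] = -3.96*u^2 - 7.98*u - 4.6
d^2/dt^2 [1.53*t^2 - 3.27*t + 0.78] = 3.06000000000000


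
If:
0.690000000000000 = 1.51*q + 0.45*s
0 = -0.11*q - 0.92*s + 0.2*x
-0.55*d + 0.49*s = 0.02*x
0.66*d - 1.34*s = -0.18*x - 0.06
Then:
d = 1.20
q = -0.04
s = 1.65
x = 7.59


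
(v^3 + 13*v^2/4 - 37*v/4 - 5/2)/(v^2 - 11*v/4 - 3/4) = (v^2 + 3*v - 10)/(v - 3)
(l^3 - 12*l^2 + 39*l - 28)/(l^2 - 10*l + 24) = (l^2 - 8*l + 7)/(l - 6)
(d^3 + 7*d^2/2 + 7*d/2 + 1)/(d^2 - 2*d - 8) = (2*d^2 + 3*d + 1)/(2*(d - 4))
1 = 1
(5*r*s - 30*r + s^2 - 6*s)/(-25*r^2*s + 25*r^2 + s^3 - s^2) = (6 - s)/(5*r*s - 5*r - s^2 + s)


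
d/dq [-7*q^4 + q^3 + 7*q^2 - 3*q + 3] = -28*q^3 + 3*q^2 + 14*q - 3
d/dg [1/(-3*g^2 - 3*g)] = (2*g + 1)/(3*g^2*(g + 1)^2)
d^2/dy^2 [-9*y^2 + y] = -18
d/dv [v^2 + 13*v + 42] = 2*v + 13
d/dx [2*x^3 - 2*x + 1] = 6*x^2 - 2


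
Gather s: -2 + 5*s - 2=5*s - 4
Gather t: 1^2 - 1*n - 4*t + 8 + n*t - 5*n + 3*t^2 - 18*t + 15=-6*n + 3*t^2 + t*(n - 22) + 24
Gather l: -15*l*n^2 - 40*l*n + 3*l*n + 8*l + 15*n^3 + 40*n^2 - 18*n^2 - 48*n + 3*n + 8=l*(-15*n^2 - 37*n + 8) + 15*n^3 + 22*n^2 - 45*n + 8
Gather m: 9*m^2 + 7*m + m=9*m^2 + 8*m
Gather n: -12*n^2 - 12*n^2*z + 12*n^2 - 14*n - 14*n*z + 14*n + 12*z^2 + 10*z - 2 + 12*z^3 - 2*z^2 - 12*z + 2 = -12*n^2*z - 14*n*z + 12*z^3 + 10*z^2 - 2*z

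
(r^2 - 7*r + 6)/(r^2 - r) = (r - 6)/r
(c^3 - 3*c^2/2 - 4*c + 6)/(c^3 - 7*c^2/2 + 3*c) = (c + 2)/c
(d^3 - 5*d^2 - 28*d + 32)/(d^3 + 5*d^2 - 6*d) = (d^2 - 4*d - 32)/(d*(d + 6))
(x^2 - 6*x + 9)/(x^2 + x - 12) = (x - 3)/(x + 4)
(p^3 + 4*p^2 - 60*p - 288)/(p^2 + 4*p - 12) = (p^2 - 2*p - 48)/(p - 2)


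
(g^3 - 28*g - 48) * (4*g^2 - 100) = 4*g^5 - 212*g^3 - 192*g^2 + 2800*g + 4800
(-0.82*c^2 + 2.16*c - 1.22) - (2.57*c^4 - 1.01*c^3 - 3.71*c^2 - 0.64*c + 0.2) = -2.57*c^4 + 1.01*c^3 + 2.89*c^2 + 2.8*c - 1.42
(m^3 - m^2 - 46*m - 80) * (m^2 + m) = m^5 - 47*m^3 - 126*m^2 - 80*m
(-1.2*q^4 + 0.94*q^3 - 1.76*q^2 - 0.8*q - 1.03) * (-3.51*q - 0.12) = 4.212*q^5 - 3.1554*q^4 + 6.0648*q^3 + 3.0192*q^2 + 3.7113*q + 0.1236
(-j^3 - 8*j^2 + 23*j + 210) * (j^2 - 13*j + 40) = -j^5 + 5*j^4 + 87*j^3 - 409*j^2 - 1810*j + 8400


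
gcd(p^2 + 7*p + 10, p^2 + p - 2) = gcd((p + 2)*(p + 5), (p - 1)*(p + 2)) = p + 2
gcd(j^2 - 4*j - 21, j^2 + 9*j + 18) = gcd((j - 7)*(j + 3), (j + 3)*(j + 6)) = j + 3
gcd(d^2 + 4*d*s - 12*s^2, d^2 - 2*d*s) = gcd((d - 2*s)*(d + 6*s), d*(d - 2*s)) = -d + 2*s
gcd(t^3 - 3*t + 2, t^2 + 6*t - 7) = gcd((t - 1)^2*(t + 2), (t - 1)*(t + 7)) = t - 1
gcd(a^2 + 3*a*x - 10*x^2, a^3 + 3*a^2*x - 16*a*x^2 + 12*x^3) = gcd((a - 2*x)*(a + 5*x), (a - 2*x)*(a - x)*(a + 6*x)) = -a + 2*x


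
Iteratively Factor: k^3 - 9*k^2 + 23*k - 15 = (k - 3)*(k^2 - 6*k + 5) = (k - 3)*(k - 1)*(k - 5)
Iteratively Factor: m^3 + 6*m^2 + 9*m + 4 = (m + 1)*(m^2 + 5*m + 4) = (m + 1)*(m + 4)*(m + 1)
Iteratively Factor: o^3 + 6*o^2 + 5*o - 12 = (o - 1)*(o^2 + 7*o + 12) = (o - 1)*(o + 4)*(o + 3)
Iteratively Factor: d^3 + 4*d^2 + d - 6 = (d + 2)*(d^2 + 2*d - 3) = (d - 1)*(d + 2)*(d + 3)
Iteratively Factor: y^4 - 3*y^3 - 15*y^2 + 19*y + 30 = (y + 1)*(y^3 - 4*y^2 - 11*y + 30) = (y - 5)*(y + 1)*(y^2 + y - 6) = (y - 5)*(y + 1)*(y + 3)*(y - 2)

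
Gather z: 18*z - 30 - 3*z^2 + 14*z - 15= -3*z^2 + 32*z - 45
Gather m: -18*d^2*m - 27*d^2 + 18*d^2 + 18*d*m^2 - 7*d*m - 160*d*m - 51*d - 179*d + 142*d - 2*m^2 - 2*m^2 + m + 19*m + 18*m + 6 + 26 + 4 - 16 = -9*d^2 - 88*d + m^2*(18*d - 4) + m*(-18*d^2 - 167*d + 38) + 20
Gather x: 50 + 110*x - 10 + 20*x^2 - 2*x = 20*x^2 + 108*x + 40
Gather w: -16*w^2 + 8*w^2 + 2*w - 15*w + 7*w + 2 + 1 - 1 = -8*w^2 - 6*w + 2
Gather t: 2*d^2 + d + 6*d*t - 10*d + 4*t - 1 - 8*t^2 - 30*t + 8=2*d^2 - 9*d - 8*t^2 + t*(6*d - 26) + 7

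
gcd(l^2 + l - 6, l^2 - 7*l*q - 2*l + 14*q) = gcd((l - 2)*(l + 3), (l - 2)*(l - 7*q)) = l - 2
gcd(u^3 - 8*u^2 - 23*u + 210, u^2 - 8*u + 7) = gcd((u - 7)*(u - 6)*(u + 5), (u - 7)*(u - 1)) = u - 7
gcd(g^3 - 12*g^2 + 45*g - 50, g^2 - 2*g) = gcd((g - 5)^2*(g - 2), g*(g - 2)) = g - 2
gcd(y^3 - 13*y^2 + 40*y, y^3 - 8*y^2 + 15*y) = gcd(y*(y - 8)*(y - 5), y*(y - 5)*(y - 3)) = y^2 - 5*y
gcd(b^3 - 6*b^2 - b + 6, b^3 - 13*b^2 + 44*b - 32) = b - 1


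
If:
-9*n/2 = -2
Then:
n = 4/9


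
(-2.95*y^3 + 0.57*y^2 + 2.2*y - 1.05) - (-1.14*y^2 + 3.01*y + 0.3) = -2.95*y^3 + 1.71*y^2 - 0.81*y - 1.35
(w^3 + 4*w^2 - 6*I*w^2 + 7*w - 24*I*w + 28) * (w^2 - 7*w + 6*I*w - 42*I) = w^5 - 3*w^4 + 15*w^3 - 129*w^2 + 42*I*w^2 - 1204*w - 126*I*w - 1176*I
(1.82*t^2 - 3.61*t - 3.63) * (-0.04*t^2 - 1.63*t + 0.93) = -0.0728*t^4 - 2.8222*t^3 + 7.7221*t^2 + 2.5596*t - 3.3759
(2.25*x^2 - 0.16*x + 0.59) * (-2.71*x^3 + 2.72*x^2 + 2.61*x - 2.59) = -6.0975*x^5 + 6.5536*x^4 + 3.8384*x^3 - 4.6403*x^2 + 1.9543*x - 1.5281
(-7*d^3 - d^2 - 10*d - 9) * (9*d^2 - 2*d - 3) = -63*d^5 + 5*d^4 - 67*d^3 - 58*d^2 + 48*d + 27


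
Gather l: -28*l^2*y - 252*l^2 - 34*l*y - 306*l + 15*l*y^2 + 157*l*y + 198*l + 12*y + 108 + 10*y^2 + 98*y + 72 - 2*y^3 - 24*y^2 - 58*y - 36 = l^2*(-28*y - 252) + l*(15*y^2 + 123*y - 108) - 2*y^3 - 14*y^2 + 52*y + 144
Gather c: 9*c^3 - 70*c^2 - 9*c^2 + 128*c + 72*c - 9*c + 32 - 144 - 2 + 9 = 9*c^3 - 79*c^2 + 191*c - 105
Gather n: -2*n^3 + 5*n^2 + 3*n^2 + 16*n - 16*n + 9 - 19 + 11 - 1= -2*n^3 + 8*n^2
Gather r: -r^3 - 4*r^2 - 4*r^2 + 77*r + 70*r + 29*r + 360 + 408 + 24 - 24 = -r^3 - 8*r^2 + 176*r + 768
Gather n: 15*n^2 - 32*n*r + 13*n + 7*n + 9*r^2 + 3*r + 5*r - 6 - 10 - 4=15*n^2 + n*(20 - 32*r) + 9*r^2 + 8*r - 20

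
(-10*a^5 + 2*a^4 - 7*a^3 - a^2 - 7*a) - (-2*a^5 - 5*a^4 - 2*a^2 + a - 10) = -8*a^5 + 7*a^4 - 7*a^3 + a^2 - 8*a + 10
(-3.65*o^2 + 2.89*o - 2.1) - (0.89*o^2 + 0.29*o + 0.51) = -4.54*o^2 + 2.6*o - 2.61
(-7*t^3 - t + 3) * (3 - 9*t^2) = 63*t^5 - 12*t^3 - 27*t^2 - 3*t + 9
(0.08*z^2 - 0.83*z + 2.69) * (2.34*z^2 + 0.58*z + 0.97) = 0.1872*z^4 - 1.8958*z^3 + 5.8908*z^2 + 0.7551*z + 2.6093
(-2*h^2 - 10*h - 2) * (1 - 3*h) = 6*h^3 + 28*h^2 - 4*h - 2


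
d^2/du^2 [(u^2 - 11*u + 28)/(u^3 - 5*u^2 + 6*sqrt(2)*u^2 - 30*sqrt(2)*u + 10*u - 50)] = 2*(-((2*u - 11)*(3*u^2 - 10*u + 12*sqrt(2)*u - 30*sqrt(2) + 10) + (3*u - 5 + 6*sqrt(2))*(u^2 - 11*u + 28))*(u^3 - 5*u^2 + 6*sqrt(2)*u^2 - 30*sqrt(2)*u + 10*u - 50) + (u^2 - 11*u + 28)*(3*u^2 - 10*u + 12*sqrt(2)*u - 30*sqrt(2) + 10)^2 + (u^3 - 5*u^2 + 6*sqrt(2)*u^2 - 30*sqrt(2)*u + 10*u - 50)^2)/(u^3 - 5*u^2 + 6*sqrt(2)*u^2 - 30*sqrt(2)*u + 10*u - 50)^3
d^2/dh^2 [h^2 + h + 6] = 2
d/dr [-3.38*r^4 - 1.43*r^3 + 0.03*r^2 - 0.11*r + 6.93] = -13.52*r^3 - 4.29*r^2 + 0.06*r - 0.11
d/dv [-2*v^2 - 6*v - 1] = -4*v - 6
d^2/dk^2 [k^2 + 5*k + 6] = 2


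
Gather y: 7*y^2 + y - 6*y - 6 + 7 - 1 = 7*y^2 - 5*y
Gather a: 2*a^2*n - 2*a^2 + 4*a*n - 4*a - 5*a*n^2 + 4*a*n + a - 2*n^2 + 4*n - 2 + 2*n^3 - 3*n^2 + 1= a^2*(2*n - 2) + a*(-5*n^2 + 8*n - 3) + 2*n^3 - 5*n^2 + 4*n - 1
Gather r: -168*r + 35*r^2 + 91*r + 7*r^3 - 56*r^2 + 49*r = 7*r^3 - 21*r^2 - 28*r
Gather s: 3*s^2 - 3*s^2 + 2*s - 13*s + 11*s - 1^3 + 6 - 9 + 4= 0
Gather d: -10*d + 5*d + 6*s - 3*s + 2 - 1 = -5*d + 3*s + 1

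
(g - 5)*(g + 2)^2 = g^3 - g^2 - 16*g - 20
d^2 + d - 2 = (d - 1)*(d + 2)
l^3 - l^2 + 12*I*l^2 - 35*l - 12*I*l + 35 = (l - 1)*(l + 5*I)*(l + 7*I)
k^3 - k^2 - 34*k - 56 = (k - 7)*(k + 2)*(k + 4)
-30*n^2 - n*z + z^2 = (-6*n + z)*(5*n + z)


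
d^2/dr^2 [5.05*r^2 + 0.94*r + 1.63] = 10.1000000000000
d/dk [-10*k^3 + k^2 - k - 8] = -30*k^2 + 2*k - 1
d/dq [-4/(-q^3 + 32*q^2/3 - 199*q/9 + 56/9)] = 36*(-27*q^2 + 192*q - 199)/(9*q^3 - 96*q^2 + 199*q - 56)^2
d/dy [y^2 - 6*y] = 2*y - 6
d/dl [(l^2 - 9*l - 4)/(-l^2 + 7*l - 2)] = 2*(-l^2 - 6*l + 23)/(l^4 - 14*l^3 + 53*l^2 - 28*l + 4)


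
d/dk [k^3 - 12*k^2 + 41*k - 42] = 3*k^2 - 24*k + 41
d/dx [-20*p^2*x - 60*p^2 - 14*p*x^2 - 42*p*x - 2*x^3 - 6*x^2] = -20*p^2 - 28*p*x - 42*p - 6*x^2 - 12*x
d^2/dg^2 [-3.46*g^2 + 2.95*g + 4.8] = -6.92000000000000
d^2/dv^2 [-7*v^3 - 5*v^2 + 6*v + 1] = -42*v - 10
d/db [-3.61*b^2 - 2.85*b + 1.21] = -7.22*b - 2.85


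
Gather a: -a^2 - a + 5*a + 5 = -a^2 + 4*a + 5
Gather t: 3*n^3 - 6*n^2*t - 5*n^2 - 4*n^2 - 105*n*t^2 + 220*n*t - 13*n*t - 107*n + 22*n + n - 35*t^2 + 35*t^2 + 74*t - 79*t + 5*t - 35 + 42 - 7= 3*n^3 - 9*n^2 - 105*n*t^2 - 84*n + t*(-6*n^2 + 207*n)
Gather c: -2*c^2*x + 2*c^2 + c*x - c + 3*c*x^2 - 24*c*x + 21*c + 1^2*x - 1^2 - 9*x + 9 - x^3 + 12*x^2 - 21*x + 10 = c^2*(2 - 2*x) + c*(3*x^2 - 23*x + 20) - x^3 + 12*x^2 - 29*x + 18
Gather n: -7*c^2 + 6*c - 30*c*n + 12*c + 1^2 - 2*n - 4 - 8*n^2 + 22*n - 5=-7*c^2 + 18*c - 8*n^2 + n*(20 - 30*c) - 8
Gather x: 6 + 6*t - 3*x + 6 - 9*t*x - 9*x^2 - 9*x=6*t - 9*x^2 + x*(-9*t - 12) + 12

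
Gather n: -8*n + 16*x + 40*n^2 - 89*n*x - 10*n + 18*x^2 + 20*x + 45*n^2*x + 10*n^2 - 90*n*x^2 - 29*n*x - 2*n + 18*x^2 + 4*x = n^2*(45*x + 50) + n*(-90*x^2 - 118*x - 20) + 36*x^2 + 40*x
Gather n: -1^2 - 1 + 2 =0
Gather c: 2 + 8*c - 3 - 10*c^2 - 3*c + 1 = -10*c^2 + 5*c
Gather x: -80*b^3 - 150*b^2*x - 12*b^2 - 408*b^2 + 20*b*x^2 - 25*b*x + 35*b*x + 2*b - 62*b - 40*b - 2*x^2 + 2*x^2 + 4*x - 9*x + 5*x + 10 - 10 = -80*b^3 - 420*b^2 + 20*b*x^2 - 100*b + x*(-150*b^2 + 10*b)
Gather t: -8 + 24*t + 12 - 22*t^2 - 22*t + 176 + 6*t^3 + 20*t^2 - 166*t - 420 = 6*t^3 - 2*t^2 - 164*t - 240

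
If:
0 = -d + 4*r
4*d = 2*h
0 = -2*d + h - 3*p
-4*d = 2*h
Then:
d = 0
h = 0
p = 0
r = 0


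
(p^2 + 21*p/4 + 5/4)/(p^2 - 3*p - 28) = (4*p^2 + 21*p + 5)/(4*(p^2 - 3*p - 28))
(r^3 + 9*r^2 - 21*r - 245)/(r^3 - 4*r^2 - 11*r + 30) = (r^2 + 14*r + 49)/(r^2 + r - 6)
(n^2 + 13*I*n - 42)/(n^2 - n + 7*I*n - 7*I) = (n + 6*I)/(n - 1)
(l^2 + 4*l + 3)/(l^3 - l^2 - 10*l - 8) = (l + 3)/(l^2 - 2*l - 8)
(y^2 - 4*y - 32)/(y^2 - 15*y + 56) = (y + 4)/(y - 7)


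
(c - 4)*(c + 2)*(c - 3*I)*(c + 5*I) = c^4 - 2*c^3 + 2*I*c^3 + 7*c^2 - 4*I*c^2 - 30*c - 16*I*c - 120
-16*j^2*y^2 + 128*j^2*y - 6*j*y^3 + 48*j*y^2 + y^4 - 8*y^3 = y*(-8*j + y)*(2*j + y)*(y - 8)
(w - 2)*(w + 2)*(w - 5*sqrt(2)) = w^3 - 5*sqrt(2)*w^2 - 4*w + 20*sqrt(2)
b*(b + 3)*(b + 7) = b^3 + 10*b^2 + 21*b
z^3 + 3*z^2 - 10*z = z*(z - 2)*(z + 5)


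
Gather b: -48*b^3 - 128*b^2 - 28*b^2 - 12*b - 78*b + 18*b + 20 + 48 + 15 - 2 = -48*b^3 - 156*b^2 - 72*b + 81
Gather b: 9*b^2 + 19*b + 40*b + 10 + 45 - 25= 9*b^2 + 59*b + 30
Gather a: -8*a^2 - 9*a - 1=-8*a^2 - 9*a - 1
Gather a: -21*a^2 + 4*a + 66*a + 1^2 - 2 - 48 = -21*a^2 + 70*a - 49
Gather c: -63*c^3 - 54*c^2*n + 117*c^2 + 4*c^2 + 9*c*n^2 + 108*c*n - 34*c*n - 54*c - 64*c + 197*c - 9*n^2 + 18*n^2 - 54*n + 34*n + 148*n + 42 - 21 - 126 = -63*c^3 + c^2*(121 - 54*n) + c*(9*n^2 + 74*n + 79) + 9*n^2 + 128*n - 105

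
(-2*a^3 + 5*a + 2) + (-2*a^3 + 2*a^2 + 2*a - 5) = -4*a^3 + 2*a^2 + 7*a - 3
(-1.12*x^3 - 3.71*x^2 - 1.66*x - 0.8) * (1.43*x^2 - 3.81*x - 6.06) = -1.6016*x^5 - 1.0381*x^4 + 18.5485*x^3 + 27.6632*x^2 + 13.1076*x + 4.848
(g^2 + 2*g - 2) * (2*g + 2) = 2*g^3 + 6*g^2 - 4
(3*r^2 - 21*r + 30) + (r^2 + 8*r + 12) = 4*r^2 - 13*r + 42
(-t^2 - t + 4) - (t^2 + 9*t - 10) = -2*t^2 - 10*t + 14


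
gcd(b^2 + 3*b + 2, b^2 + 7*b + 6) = b + 1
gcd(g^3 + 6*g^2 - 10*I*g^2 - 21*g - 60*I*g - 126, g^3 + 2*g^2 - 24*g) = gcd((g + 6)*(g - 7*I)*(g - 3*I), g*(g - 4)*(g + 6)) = g + 6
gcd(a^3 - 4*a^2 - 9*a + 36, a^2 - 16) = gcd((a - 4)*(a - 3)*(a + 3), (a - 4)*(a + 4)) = a - 4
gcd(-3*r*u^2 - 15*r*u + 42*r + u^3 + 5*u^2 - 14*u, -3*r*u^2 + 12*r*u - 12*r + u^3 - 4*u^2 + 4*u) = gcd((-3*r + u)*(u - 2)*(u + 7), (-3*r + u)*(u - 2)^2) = 3*r*u - 6*r - u^2 + 2*u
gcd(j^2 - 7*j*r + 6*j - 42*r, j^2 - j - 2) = 1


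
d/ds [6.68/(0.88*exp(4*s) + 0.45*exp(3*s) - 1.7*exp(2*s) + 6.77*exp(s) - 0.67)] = (-23.5136*exp(3*s) - 9.018*exp(2*s) + 22.712*exp(s) - 45.2236)*exp(s)/(0.88*exp(4*s) + 0.45*exp(3*s) - 1.7*exp(2*s) + 6.77*exp(s) - 0.67)^2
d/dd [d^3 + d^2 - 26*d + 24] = 3*d^2 + 2*d - 26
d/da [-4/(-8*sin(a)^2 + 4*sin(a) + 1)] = 16*(1 - 4*sin(a))*cos(a)/(-8*sin(a)^2 + 4*sin(a) + 1)^2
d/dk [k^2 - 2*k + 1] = 2*k - 2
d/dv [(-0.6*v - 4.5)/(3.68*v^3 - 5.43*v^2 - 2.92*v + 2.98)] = (4.416*v^3 + 46.422*v^2 - 48.87*v - 14.928)/(13.5424*v^6 - 39.9648*v^5 + 7.9937*v^4 + 53.644*v^3 - 23.8364*v^2 - 17.4032*v + 8.8804)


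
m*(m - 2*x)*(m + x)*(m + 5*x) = m^4 + 4*m^3*x - 7*m^2*x^2 - 10*m*x^3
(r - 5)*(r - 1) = r^2 - 6*r + 5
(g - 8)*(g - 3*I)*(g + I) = g^3 - 8*g^2 - 2*I*g^2 + 3*g + 16*I*g - 24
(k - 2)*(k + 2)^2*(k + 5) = k^4 + 7*k^3 + 6*k^2 - 28*k - 40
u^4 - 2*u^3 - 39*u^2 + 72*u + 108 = (u - 6)*(u - 3)*(u + 1)*(u + 6)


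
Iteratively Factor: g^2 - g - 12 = (g + 3)*(g - 4)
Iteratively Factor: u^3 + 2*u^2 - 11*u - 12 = (u + 1)*(u^2 + u - 12) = (u - 3)*(u + 1)*(u + 4)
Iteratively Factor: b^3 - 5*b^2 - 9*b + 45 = (b + 3)*(b^2 - 8*b + 15) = (b - 5)*(b + 3)*(b - 3)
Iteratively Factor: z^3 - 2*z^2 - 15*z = (z - 5)*(z^2 + 3*z) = (z - 5)*(z + 3)*(z)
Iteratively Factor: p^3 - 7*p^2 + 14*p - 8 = (p - 1)*(p^2 - 6*p + 8) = (p - 4)*(p - 1)*(p - 2)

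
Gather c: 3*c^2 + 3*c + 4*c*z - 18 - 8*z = 3*c^2 + c*(4*z + 3) - 8*z - 18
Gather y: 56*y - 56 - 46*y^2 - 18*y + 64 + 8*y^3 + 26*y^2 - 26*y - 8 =8*y^3 - 20*y^2 + 12*y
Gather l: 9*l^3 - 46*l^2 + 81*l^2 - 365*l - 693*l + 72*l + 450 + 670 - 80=9*l^3 + 35*l^2 - 986*l + 1040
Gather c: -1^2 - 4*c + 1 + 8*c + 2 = 4*c + 2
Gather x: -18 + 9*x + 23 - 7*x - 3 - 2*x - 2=0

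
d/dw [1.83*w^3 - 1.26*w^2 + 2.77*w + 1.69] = 5.49*w^2 - 2.52*w + 2.77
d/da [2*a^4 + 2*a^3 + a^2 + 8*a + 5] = 8*a^3 + 6*a^2 + 2*a + 8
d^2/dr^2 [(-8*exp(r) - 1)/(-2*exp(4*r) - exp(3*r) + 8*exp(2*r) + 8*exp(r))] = (288*exp(7*r) + 240*exp(6*r) - 178*exp(5*r) + 777*exp(4*r) + 696*exp(3*r) - 272*exp(2*r) + 192*exp(r) + 64)*exp(-r)/(8*exp(9*r) + 12*exp(8*r) - 90*exp(7*r) - 191*exp(6*r) + 264*exp(5*r) + 936*exp(4*r) + 256*exp(3*r) - 1344*exp(2*r) - 1536*exp(r) - 512)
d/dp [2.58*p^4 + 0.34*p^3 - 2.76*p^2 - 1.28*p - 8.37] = 10.32*p^3 + 1.02*p^2 - 5.52*p - 1.28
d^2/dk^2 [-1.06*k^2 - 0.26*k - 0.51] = -2.12000000000000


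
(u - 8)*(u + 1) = u^2 - 7*u - 8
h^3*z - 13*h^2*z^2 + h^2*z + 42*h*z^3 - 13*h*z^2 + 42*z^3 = (h - 7*z)*(h - 6*z)*(h*z + z)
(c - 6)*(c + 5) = c^2 - c - 30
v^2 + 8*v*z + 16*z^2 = (v + 4*z)^2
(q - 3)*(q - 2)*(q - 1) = q^3 - 6*q^2 + 11*q - 6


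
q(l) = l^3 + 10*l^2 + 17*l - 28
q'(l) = 3*l^2 + 20*l + 17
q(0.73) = -9.87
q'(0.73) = 33.20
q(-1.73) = -32.66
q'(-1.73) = -8.62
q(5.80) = 602.11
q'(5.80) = 233.92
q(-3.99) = -0.15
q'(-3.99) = -15.04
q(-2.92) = -17.27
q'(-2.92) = -15.82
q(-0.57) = -34.63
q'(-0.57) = 6.57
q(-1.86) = -31.46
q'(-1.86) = -9.82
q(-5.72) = 14.79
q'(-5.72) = 0.76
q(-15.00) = -1408.00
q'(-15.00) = 392.00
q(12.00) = 3344.00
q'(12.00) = 689.00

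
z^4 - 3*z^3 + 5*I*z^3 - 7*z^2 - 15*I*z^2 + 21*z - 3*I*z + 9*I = (z - 3)*(z + I)^2*(z + 3*I)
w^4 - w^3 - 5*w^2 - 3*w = w*(w - 3)*(w + 1)^2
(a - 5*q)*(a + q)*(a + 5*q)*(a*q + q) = a^4*q + a^3*q^2 + a^3*q - 25*a^2*q^3 + a^2*q^2 - 25*a*q^4 - 25*a*q^3 - 25*q^4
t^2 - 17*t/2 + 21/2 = (t - 7)*(t - 3/2)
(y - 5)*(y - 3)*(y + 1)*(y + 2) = y^4 - 5*y^3 - 7*y^2 + 29*y + 30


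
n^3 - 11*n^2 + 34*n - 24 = (n - 6)*(n - 4)*(n - 1)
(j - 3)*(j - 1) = j^2 - 4*j + 3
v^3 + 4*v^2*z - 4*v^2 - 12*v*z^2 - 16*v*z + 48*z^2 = (v - 4)*(v - 2*z)*(v + 6*z)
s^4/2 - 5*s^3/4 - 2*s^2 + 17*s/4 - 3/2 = (s/2 + 1)*(s - 3)*(s - 1)*(s - 1/2)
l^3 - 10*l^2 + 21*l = l*(l - 7)*(l - 3)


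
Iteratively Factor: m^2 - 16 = (m - 4)*(m + 4)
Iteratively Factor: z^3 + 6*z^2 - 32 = (z + 4)*(z^2 + 2*z - 8) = (z + 4)^2*(z - 2)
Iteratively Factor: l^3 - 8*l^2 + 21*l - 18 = (l - 2)*(l^2 - 6*l + 9) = (l - 3)*(l - 2)*(l - 3)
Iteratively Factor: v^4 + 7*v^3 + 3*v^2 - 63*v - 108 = (v + 3)*(v^3 + 4*v^2 - 9*v - 36) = (v - 3)*(v + 3)*(v^2 + 7*v + 12) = (v - 3)*(v + 3)*(v + 4)*(v + 3)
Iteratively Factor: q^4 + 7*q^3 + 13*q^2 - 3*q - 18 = (q - 1)*(q^3 + 8*q^2 + 21*q + 18) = (q - 1)*(q + 3)*(q^2 + 5*q + 6) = (q - 1)*(q + 3)^2*(q + 2)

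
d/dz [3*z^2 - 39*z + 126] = 6*z - 39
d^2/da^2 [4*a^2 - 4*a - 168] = 8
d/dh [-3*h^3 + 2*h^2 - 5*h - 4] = -9*h^2 + 4*h - 5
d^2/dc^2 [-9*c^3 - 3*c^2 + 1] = -54*c - 6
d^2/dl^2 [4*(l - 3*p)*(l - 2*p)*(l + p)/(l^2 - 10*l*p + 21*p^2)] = 320*p^2/(l^3 - 21*l^2*p + 147*l*p^2 - 343*p^3)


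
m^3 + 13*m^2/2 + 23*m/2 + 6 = (m + 1)*(m + 3/2)*(m + 4)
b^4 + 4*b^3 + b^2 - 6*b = b*(b - 1)*(b + 2)*(b + 3)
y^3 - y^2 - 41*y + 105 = (y - 5)*(y - 3)*(y + 7)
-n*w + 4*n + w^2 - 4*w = (-n + w)*(w - 4)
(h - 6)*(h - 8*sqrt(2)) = h^2 - 8*sqrt(2)*h - 6*h + 48*sqrt(2)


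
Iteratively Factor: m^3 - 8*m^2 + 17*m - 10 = (m - 1)*(m^2 - 7*m + 10) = (m - 5)*(m - 1)*(m - 2)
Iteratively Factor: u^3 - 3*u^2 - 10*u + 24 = (u - 4)*(u^2 + u - 6) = (u - 4)*(u + 3)*(u - 2)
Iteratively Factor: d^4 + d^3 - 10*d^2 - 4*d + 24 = (d + 2)*(d^3 - d^2 - 8*d + 12) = (d - 2)*(d + 2)*(d^2 + d - 6) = (d - 2)*(d + 2)*(d + 3)*(d - 2)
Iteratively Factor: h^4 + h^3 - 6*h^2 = (h - 2)*(h^3 + 3*h^2) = h*(h - 2)*(h^2 + 3*h) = h^2*(h - 2)*(h + 3)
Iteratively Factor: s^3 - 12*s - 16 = (s + 2)*(s^2 - 2*s - 8) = (s + 2)^2*(s - 4)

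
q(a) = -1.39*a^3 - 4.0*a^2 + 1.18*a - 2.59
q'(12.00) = -695.30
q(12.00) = -2966.35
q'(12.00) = -695.30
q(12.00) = -2966.35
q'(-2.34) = -2.93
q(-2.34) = -9.44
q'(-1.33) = 4.44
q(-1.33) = -7.96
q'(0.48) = -3.62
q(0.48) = -3.10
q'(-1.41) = 4.17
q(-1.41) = -8.31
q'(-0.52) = 4.21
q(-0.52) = -4.09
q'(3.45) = -76.05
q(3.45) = -103.21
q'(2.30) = -39.28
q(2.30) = -37.95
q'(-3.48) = -21.48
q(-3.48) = 3.44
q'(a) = -4.17*a^2 - 8.0*a + 1.18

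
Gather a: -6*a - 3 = -6*a - 3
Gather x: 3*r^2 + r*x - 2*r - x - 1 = 3*r^2 - 2*r + x*(r - 1) - 1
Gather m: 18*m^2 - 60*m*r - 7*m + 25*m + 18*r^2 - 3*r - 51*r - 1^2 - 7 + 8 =18*m^2 + m*(18 - 60*r) + 18*r^2 - 54*r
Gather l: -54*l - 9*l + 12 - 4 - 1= 7 - 63*l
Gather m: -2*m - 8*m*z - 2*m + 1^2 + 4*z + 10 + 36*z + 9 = m*(-8*z - 4) + 40*z + 20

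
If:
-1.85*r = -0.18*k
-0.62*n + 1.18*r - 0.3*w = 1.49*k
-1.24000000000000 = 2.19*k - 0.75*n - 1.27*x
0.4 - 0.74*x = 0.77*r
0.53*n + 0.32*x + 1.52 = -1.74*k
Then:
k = -0.62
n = -1.19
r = -0.06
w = 5.31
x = 0.60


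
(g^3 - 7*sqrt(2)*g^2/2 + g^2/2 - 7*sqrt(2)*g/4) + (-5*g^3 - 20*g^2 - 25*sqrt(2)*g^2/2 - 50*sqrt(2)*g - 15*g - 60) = -4*g^3 - 16*sqrt(2)*g^2 - 39*g^2/2 - 207*sqrt(2)*g/4 - 15*g - 60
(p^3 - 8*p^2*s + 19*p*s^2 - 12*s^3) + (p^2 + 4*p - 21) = p^3 - 8*p^2*s + p^2 + 19*p*s^2 + 4*p - 12*s^3 - 21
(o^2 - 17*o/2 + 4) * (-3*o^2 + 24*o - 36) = -3*o^4 + 99*o^3/2 - 252*o^2 + 402*o - 144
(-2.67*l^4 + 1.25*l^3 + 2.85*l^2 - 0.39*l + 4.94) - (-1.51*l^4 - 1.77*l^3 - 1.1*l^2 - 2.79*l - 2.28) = -1.16*l^4 + 3.02*l^3 + 3.95*l^2 + 2.4*l + 7.22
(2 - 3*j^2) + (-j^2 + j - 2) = -4*j^2 + j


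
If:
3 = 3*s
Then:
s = 1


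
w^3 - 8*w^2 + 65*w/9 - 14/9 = (w - 7)*(w - 2/3)*(w - 1/3)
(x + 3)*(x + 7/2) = x^2 + 13*x/2 + 21/2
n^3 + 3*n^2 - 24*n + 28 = (n - 2)^2*(n + 7)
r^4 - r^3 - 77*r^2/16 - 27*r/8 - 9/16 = (r - 3)*(r + 1/4)*(r + 3/4)*(r + 1)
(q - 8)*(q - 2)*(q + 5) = q^3 - 5*q^2 - 34*q + 80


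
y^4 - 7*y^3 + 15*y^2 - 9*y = y*(y - 3)^2*(y - 1)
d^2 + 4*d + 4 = (d + 2)^2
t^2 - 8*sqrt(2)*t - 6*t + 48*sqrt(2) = (t - 6)*(t - 8*sqrt(2))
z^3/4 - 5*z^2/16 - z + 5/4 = (z/4 + 1/2)*(z - 2)*(z - 5/4)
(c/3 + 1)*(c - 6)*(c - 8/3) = c^3/3 - 17*c^2/9 - 10*c/3 + 16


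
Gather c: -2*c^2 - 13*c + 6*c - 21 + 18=-2*c^2 - 7*c - 3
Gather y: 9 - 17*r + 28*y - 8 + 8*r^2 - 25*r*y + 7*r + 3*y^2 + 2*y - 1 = 8*r^2 - 10*r + 3*y^2 + y*(30 - 25*r)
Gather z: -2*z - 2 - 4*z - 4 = -6*z - 6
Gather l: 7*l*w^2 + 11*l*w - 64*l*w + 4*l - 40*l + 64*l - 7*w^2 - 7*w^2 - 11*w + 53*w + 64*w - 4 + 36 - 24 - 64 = l*(7*w^2 - 53*w + 28) - 14*w^2 + 106*w - 56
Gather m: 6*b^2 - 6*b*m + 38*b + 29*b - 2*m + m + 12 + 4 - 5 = 6*b^2 + 67*b + m*(-6*b - 1) + 11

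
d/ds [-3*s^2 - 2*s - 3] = -6*s - 2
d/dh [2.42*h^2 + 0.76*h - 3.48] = 4.84*h + 0.76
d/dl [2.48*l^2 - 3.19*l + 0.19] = 4.96*l - 3.19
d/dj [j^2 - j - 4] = 2*j - 1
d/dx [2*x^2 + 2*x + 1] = 4*x + 2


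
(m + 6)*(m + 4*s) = m^2 + 4*m*s + 6*m + 24*s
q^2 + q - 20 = (q - 4)*(q + 5)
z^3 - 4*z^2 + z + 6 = (z - 3)*(z - 2)*(z + 1)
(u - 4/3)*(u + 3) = u^2 + 5*u/3 - 4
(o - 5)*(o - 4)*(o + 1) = o^3 - 8*o^2 + 11*o + 20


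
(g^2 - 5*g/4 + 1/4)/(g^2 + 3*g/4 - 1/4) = (g - 1)/(g + 1)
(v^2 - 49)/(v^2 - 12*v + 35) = (v + 7)/(v - 5)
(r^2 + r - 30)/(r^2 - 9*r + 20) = (r + 6)/(r - 4)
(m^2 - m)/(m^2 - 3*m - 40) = m*(1 - m)/(-m^2 + 3*m + 40)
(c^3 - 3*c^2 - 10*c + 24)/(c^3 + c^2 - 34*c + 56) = (c + 3)/(c + 7)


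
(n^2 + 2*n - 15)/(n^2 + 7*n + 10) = (n - 3)/(n + 2)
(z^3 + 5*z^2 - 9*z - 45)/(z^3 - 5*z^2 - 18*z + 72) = (z^2 + 8*z + 15)/(z^2 - 2*z - 24)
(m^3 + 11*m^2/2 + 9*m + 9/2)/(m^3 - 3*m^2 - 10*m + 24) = (2*m^2 + 5*m + 3)/(2*(m^2 - 6*m + 8))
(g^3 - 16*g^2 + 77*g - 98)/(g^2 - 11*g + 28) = (g^2 - 9*g + 14)/(g - 4)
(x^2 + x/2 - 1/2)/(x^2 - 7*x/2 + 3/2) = (x + 1)/(x - 3)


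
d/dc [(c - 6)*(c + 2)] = 2*c - 4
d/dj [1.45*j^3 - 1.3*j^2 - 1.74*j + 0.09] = 4.35*j^2 - 2.6*j - 1.74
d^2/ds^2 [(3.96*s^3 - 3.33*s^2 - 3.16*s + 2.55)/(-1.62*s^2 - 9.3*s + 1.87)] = (-2.8421709430404e-14*s^5 - 1.13686837721616e-13*s^4 - 792.747*s^3 + 433.584252*s^2 - 256.15872*s - 323.348466)/(4.251528*s^6 + 73.22076*s^5 + 405.618516*s^4 + 635.31648*s^3 - 468.213966*s^2 + 97.56351*s - 6.539203)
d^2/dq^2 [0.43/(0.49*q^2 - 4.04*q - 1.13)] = (0.206486*q^2 - 1.702456*q - 0.43*(0.98*q - 4.04)*(1.96*q - 8.08) - 0.476182)/(-0.49*q^2 + 4.04*q + 1.13)^3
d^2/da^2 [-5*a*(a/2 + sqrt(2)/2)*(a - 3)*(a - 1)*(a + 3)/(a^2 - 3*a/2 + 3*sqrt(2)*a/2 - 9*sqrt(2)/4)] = 20*(-24*a^7 - 104*sqrt(2)*a^6 + 104*a^6 - 432*a^5 + 450*sqrt(2)*a^5 - 729*sqrt(2)*a^4 + 1296*a^4 - 1548*a^3 + 684*sqrt(2)*a^3 - 405*sqrt(2)*a^2 + 162*a^2 + 243*sqrt(2)*a + 1215*a - 243 + 243*sqrt(2))/(32*a^6 - 144*a^5 + 144*sqrt(2)*a^5 - 648*sqrt(2)*a^4 + 648*a^4 - 2052*a^3 + 1188*sqrt(2)*a^3 - 1458*sqrt(2)*a^2 + 2916*a^2 - 1458*a + 1458*sqrt(2)*a - 729*sqrt(2))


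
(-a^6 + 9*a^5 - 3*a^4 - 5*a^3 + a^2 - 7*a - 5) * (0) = 0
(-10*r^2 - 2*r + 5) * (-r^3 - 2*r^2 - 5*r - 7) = 10*r^5 + 22*r^4 + 49*r^3 + 70*r^2 - 11*r - 35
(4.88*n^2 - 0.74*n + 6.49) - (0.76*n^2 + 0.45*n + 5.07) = 4.12*n^2 - 1.19*n + 1.42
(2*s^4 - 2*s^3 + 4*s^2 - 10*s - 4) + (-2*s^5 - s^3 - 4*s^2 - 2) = -2*s^5 + 2*s^4 - 3*s^3 - 10*s - 6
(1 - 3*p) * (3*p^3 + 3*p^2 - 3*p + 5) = -9*p^4 - 6*p^3 + 12*p^2 - 18*p + 5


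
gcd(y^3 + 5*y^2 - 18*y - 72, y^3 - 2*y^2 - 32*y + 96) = y^2 + 2*y - 24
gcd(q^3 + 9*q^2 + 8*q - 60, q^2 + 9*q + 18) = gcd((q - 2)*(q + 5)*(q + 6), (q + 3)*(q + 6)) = q + 6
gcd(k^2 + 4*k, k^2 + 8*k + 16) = k + 4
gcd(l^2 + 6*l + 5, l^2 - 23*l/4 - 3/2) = 1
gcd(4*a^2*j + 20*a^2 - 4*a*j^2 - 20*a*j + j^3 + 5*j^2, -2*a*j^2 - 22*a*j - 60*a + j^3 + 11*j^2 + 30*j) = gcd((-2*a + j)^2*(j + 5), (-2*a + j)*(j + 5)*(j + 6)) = 2*a*j + 10*a - j^2 - 5*j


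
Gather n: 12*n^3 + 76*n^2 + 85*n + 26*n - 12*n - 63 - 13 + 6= 12*n^3 + 76*n^2 + 99*n - 70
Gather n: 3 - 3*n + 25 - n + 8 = 36 - 4*n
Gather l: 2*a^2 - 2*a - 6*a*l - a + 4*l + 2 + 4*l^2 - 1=2*a^2 - 3*a + 4*l^2 + l*(4 - 6*a) + 1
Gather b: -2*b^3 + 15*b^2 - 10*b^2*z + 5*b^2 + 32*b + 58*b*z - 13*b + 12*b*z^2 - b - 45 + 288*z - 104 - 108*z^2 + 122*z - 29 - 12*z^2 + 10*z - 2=-2*b^3 + b^2*(20 - 10*z) + b*(12*z^2 + 58*z + 18) - 120*z^2 + 420*z - 180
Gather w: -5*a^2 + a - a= -5*a^2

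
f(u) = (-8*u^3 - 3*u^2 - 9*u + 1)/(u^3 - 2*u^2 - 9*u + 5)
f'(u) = (-24*u^2 - 6*u - 9)/(u^3 - 2*u^2 - 9*u + 5) + (-3*u^2 + 4*u + 9)*(-8*u^3 - 3*u^2 - 9*u + 1)/(u^3 - 2*u^2 - 9*u + 5)^2 = (19*u^4 + 162*u^3 - 114*u^2 - 26*u - 36)/(u^6 - 4*u^5 - 14*u^4 + 46*u^3 + 61*u^2 - 90*u + 25)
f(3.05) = 22.18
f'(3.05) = 31.49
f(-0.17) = 0.38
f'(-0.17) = -0.85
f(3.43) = 42.89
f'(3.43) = 94.10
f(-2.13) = 15.44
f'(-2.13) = -56.66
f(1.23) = 4.08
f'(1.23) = 2.00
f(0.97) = 3.80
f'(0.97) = -0.17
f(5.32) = -26.16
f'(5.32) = 13.88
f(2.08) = 7.68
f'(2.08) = 6.88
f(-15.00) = -7.18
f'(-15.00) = 0.03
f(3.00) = 20.69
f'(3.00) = 28.24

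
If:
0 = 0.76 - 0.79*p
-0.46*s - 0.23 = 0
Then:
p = 0.96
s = -0.50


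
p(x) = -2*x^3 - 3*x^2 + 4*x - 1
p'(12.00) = -932.00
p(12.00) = -3841.00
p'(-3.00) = -32.00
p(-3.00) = 14.00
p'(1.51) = -18.74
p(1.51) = -8.69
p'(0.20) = 2.56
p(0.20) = -0.34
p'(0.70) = -3.14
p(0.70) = -0.36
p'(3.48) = -89.54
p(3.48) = -107.70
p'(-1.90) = -6.26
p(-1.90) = -5.71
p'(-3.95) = -65.92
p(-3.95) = 59.65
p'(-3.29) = -41.20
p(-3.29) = 24.59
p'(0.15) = 2.96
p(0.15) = -0.47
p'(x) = -6*x^2 - 6*x + 4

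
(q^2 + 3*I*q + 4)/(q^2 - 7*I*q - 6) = (q + 4*I)/(q - 6*I)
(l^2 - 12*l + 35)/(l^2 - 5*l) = (l - 7)/l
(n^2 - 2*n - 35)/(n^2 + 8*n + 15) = (n - 7)/(n + 3)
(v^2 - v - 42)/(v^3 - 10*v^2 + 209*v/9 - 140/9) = 9*(v + 6)/(9*v^2 - 27*v + 20)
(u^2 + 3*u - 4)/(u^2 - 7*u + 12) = (u^2 + 3*u - 4)/(u^2 - 7*u + 12)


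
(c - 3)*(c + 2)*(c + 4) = c^3 + 3*c^2 - 10*c - 24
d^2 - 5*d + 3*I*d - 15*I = (d - 5)*(d + 3*I)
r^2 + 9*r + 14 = (r + 2)*(r + 7)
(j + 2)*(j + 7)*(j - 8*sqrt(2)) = j^3 - 8*sqrt(2)*j^2 + 9*j^2 - 72*sqrt(2)*j + 14*j - 112*sqrt(2)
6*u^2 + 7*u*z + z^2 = (u + z)*(6*u + z)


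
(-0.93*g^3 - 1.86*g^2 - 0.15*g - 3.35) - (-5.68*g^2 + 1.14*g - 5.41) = -0.93*g^3 + 3.82*g^2 - 1.29*g + 2.06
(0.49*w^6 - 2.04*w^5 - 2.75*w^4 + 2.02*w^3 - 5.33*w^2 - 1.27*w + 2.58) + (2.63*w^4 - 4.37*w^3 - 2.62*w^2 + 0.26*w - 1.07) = 0.49*w^6 - 2.04*w^5 - 0.12*w^4 - 2.35*w^3 - 7.95*w^2 - 1.01*w + 1.51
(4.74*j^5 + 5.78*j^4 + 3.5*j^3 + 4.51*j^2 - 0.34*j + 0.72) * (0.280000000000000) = 1.3272*j^5 + 1.6184*j^4 + 0.98*j^3 + 1.2628*j^2 - 0.0952*j + 0.2016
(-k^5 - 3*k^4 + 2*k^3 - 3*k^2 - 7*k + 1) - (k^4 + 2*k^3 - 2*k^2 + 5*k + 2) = -k^5 - 4*k^4 - k^2 - 12*k - 1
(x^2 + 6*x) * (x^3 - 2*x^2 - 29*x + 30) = x^5 + 4*x^4 - 41*x^3 - 144*x^2 + 180*x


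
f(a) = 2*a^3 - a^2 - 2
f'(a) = 6*a^2 - 2*a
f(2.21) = 14.70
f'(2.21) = 24.88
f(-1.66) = -13.90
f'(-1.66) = 19.85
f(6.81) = 583.27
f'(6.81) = 264.64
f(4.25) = 133.47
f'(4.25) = 99.88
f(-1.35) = -8.74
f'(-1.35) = 13.64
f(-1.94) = -20.37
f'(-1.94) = 26.46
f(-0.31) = -2.16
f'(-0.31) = 1.20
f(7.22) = 698.61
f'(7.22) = 298.33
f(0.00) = -2.00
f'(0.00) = 0.00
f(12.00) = 3310.00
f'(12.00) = 840.00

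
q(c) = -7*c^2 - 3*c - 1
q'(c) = -14*c - 3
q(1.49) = -21.01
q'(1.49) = -23.86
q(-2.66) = -42.55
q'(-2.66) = 34.24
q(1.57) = -22.96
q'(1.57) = -24.98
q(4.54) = -158.90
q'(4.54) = -66.56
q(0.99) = -10.83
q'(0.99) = -16.86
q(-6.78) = -302.44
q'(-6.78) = 91.92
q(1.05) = -11.87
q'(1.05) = -17.70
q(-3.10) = -58.97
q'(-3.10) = 40.40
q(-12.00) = -973.00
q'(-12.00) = 165.00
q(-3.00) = -55.00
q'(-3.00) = 39.00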